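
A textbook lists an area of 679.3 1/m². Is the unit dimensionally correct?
No

area has SI base units: m^2
1/m² does NOT reduce to m^2; a valid unit for area would be e.g. m².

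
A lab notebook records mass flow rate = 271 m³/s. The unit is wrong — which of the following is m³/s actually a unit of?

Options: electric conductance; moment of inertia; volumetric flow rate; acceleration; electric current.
volumetric flow rate

mass flow rate should have units dimensionally equivalent to kg / s (e.g. kg/s).
The given unit 'm³/s' reduces to m^3 / s. Of the listed options, that is the dimensionality of volumetric flow rate.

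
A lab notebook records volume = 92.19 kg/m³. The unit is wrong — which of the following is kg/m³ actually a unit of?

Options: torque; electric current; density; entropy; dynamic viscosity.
density

volume should have units dimensionally equivalent to m^3 (e.g. m³).
The given unit 'kg/m³' reduces to kg / m^3. Of the listed options, that is the dimensionality of density.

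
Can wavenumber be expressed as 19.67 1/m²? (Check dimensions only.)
No

wavenumber has SI base units: 1 / m
1/m² does NOT reduce to 1 / m; a valid unit for wavenumber would be e.g. 1/m.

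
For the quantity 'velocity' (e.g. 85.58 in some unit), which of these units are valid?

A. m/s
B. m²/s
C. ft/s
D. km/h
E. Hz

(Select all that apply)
A, C, D

velocity has SI base units: m / s

Checking each option against m / s:
  A. m/s: ✓ matches
  B. m²/s: ✗ does not match
  C. ft/s: ✓ matches
  D. km/h: ✓ matches
  E. Hz: ✗ does not match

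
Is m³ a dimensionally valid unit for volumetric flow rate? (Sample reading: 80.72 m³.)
No

volumetric flow rate has SI base units: m^3 / s
m³ does NOT reduce to m^3 / s; a valid unit for volumetric flow rate would be e.g. m³/s.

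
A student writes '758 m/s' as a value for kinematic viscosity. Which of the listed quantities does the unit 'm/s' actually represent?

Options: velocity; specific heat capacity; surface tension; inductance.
velocity

kinematic viscosity should have units dimensionally equivalent to m^2 / s (e.g. m²/s).
The given unit 'm/s' reduces to m / s. Of the listed options, that is the dimensionality of velocity.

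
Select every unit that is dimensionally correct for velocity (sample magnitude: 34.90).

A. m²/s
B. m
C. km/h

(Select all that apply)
C

velocity has SI base units: m / s

Checking each option against m / s:
  A. m²/s: ✗ does not match
  B. m: ✗ does not match
  C. km/h: ✓ matches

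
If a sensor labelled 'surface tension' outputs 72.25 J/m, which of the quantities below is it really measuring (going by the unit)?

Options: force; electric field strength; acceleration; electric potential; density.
force

surface tension should have units dimensionally equivalent to kg / s^2 (e.g. N/m).
The given unit 'J/m' reduces to kg * m / s^2. Of the listed options, that is the dimensionality of force.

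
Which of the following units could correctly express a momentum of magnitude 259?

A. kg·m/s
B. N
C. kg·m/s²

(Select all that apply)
A

momentum has SI base units: kg * m / s

Checking each option against kg * m / s:
  A. kg·m/s: ✓ matches
  B. N: ✗ does not match
  C. kg·m/s²: ✗ does not match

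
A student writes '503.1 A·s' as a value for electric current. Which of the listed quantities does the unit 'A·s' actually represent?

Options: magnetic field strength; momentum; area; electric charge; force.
electric charge

electric current should have units dimensionally equivalent to A (e.g. A).
The given unit 'A·s' reduces to A * s. Of the listed options, that is the dimensionality of electric charge.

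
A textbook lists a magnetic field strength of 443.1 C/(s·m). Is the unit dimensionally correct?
Yes

magnetic field strength has SI base units: A / m
C/(s·m) reduces to the same SI base units, so it is a valid unit for magnetic field strength.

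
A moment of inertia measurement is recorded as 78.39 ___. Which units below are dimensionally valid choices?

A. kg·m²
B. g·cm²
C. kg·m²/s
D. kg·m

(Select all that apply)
A, B

moment of inertia has SI base units: kg * m^2

Checking each option against kg * m^2:
  A. kg·m²: ✓ matches
  B. g·cm²: ✓ matches
  C. kg·m²/s: ✗ does not match
  D. kg·m: ✗ does not match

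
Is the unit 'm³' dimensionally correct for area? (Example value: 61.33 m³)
No

area has SI base units: m^2
m³ does NOT reduce to m^2; a valid unit for area would be e.g. m².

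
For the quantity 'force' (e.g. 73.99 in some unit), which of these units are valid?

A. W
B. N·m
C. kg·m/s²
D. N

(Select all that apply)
C, D

force has SI base units: kg * m / s^2

Checking each option against kg * m / s^2:
  A. W: ✗ does not match
  B. N·m: ✗ does not match
  C. kg·m/s²: ✓ matches
  D. N: ✓ matches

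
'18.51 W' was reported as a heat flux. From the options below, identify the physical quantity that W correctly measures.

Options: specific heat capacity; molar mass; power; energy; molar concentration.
power

heat flux should have units dimensionally equivalent to kg / s^3 (e.g. W/m²).
The given unit 'W' reduces to kg * m^2 / s^3. Of the listed options, that is the dimensionality of power.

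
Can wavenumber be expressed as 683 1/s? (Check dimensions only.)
No

wavenumber has SI base units: 1 / m
1/s does NOT reduce to 1 / m; a valid unit for wavenumber would be e.g. 1/m.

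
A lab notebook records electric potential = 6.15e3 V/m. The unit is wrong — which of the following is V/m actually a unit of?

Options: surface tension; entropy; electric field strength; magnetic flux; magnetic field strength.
electric field strength

electric potential should have units dimensionally equivalent to kg * m^2 / (A * s^3) (e.g. V).
The given unit 'V/m' reduces to kg * m / (A * s^3). Of the listed options, that is the dimensionality of electric field strength.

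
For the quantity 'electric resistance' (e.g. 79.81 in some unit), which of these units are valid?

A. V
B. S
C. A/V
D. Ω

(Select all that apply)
D

electric resistance has SI base units: kg * m^2 / (A^2 * s^3)

Checking each option against kg * m^2 / (A^2 * s^3):
  A. V: ✗ does not match
  B. S: ✗ does not match
  C. A/V: ✗ does not match
  D. Ω: ✓ matches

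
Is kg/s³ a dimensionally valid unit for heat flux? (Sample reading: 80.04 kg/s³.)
Yes

heat flux has SI base units: kg / s^3
kg/s³ reduces to the same SI base units, so it is a valid unit for heat flux.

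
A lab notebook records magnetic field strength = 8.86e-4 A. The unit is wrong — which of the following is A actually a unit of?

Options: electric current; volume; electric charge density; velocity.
electric current

magnetic field strength should have units dimensionally equivalent to A / m (e.g. A/m).
The given unit 'A' reduces to A. Of the listed options, that is the dimensionality of electric current.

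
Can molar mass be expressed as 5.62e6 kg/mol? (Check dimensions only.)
Yes

molar mass has SI base units: kg / mol
kg/mol reduces to the same SI base units, so it is a valid unit for molar mass.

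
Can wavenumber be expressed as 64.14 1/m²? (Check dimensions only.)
No

wavenumber has SI base units: 1 / m
1/m² does NOT reduce to 1 / m; a valid unit for wavenumber would be e.g. 1/m.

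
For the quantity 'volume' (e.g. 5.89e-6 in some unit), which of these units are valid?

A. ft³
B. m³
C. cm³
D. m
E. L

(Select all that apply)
A, B, C, E

volume has SI base units: m^3

Checking each option against m^3:
  A. ft³: ✓ matches
  B. m³: ✓ matches
  C. cm³: ✓ matches
  D. m: ✗ does not match
  E. L: ✓ matches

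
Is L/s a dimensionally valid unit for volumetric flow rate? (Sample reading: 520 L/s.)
Yes

volumetric flow rate has SI base units: m^3 / s
L/s reduces to the same SI base units, so it is a valid unit for volumetric flow rate.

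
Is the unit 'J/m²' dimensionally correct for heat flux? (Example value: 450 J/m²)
No

heat flux has SI base units: kg / s^3
J/m² does NOT reduce to kg / s^3; a valid unit for heat flux would be e.g. W/m².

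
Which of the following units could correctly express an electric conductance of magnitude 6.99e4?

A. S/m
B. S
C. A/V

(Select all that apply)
B, C

electric conductance has SI base units: A^2 * s^3 / (kg * m^2)

Checking each option against A^2 * s^3 / (kg * m^2):
  A. S/m: ✗ does not match
  B. S: ✓ matches
  C. A/V: ✓ matches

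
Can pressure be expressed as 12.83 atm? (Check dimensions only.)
Yes

pressure has SI base units: kg / (m * s^2)
atm reduces to the same SI base units, so it is a valid unit for pressure.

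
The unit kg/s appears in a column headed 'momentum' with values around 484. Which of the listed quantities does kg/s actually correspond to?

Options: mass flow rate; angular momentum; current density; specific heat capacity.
mass flow rate

momentum should have units dimensionally equivalent to kg * m / s (e.g. kg·m/s).
The given unit 'kg/s' reduces to kg / s. Of the listed options, that is the dimensionality of mass flow rate.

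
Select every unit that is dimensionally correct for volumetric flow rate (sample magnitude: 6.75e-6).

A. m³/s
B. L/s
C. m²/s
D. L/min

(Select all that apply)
A, B, D

volumetric flow rate has SI base units: m^3 / s

Checking each option against m^3 / s:
  A. m³/s: ✓ matches
  B. L/s: ✓ matches
  C. m²/s: ✗ does not match
  D. L/min: ✓ matches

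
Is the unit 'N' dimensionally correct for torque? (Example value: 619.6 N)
No

torque has SI base units: kg * m^2 / s^2
N does NOT reduce to kg * m^2 / s^2; a valid unit for torque would be e.g. N·m.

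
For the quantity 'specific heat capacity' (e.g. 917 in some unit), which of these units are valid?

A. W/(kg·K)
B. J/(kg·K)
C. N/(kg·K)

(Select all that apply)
B

specific heat capacity has SI base units: m^2 / (s^2 * K)

Checking each option against m^2 / (s^2 * K):
  A. W/(kg·K): ✗ does not match
  B. J/(kg·K): ✓ matches
  C. N/(kg·K): ✗ does not match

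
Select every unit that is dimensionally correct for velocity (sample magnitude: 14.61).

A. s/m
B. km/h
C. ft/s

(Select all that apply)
B, C

velocity has SI base units: m / s

Checking each option against m / s:
  A. s/m: ✗ does not match
  B. km/h: ✓ matches
  C. ft/s: ✓ matches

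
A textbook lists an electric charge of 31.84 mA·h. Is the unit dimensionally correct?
Yes

electric charge has SI base units: A * s
mA·h reduces to the same SI base units, so it is a valid unit for electric charge.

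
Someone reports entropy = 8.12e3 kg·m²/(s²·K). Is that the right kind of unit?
Yes

entropy has SI base units: kg * m^2 / (s^2 * K)
kg·m²/(s²·K) reduces to the same SI base units, so it is a valid unit for entropy.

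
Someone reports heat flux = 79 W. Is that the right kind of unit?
No

heat flux has SI base units: kg / s^3
W does NOT reduce to kg / s^3; a valid unit for heat flux would be e.g. W/m².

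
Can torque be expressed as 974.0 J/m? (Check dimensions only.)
No

torque has SI base units: kg * m^2 / s^2
J/m does NOT reduce to kg * m^2 / s^2; a valid unit for torque would be e.g. N·m.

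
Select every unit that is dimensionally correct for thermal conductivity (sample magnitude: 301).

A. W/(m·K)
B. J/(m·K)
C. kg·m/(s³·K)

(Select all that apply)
A, C

thermal conductivity has SI base units: kg * m / (s^3 * K)

Checking each option against kg * m / (s^3 * K):
  A. W/(m·K): ✓ matches
  B. J/(m·K): ✗ does not match
  C. kg·m/(s³·K): ✓ matches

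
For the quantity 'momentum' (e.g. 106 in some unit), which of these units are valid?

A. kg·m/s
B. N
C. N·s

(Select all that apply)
A, C

momentum has SI base units: kg * m / s

Checking each option against kg * m / s:
  A. kg·m/s: ✓ matches
  B. N: ✗ does not match
  C. N·s: ✓ matches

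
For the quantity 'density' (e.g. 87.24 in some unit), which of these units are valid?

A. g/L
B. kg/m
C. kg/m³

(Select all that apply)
A, C

density has SI base units: kg / m^3

Checking each option against kg / m^3:
  A. g/L: ✓ matches
  B. kg/m: ✗ does not match
  C. kg/m³: ✓ matches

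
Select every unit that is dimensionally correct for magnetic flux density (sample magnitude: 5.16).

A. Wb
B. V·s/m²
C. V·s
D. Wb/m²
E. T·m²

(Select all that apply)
B, D

magnetic flux density has SI base units: kg / (A * s^2)

Checking each option against kg / (A * s^2):
  A. Wb: ✗ does not match
  B. V·s/m²: ✓ matches
  C. V·s: ✗ does not match
  D. Wb/m²: ✓ matches
  E. T·m²: ✗ does not match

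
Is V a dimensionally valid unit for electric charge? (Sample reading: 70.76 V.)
No

electric charge has SI base units: A * s
V does NOT reduce to A * s; a valid unit for electric charge would be e.g. C.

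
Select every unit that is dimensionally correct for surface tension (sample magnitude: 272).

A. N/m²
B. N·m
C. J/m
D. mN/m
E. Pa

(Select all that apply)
D

surface tension has SI base units: kg / s^2

Checking each option against kg / s^2:
  A. N/m²: ✗ does not match
  B. N·m: ✗ does not match
  C. J/m: ✗ does not match
  D. mN/m: ✓ matches
  E. Pa: ✗ does not match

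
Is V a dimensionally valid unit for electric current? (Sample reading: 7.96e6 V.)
No

electric current has SI base units: A
V does NOT reduce to A; a valid unit for electric current would be e.g. A.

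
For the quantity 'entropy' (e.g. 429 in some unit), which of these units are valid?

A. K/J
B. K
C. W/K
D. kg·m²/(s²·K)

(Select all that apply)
D

entropy has SI base units: kg * m^2 / (s^2 * K)

Checking each option against kg * m^2 / (s^2 * K):
  A. K/J: ✗ does not match
  B. K: ✗ does not match
  C. W/K: ✗ does not match
  D. kg·m²/(s²·K): ✓ matches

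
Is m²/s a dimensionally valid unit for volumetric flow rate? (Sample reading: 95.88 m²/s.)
No

volumetric flow rate has SI base units: m^3 / s
m²/s does NOT reduce to m^3 / s; a valid unit for volumetric flow rate would be e.g. m³/s.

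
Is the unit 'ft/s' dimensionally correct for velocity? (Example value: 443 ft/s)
Yes

velocity has SI base units: m / s
ft/s reduces to the same SI base units, so it is a valid unit for velocity.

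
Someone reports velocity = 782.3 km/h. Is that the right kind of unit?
Yes

velocity has SI base units: m / s
km/h reduces to the same SI base units, so it is a valid unit for velocity.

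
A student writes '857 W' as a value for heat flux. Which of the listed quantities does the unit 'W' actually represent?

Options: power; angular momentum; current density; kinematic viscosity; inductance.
power

heat flux should have units dimensionally equivalent to kg / s^3 (e.g. W/m²).
The given unit 'W' reduces to kg * m^2 / s^3. Of the listed options, that is the dimensionality of power.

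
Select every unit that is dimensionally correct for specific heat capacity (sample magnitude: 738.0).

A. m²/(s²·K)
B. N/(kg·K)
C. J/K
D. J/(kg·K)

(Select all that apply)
A, D

specific heat capacity has SI base units: m^2 / (s^2 * K)

Checking each option against m^2 / (s^2 * K):
  A. m²/(s²·K): ✓ matches
  B. N/(kg·K): ✗ does not match
  C. J/K: ✗ does not match
  D. J/(kg·K): ✓ matches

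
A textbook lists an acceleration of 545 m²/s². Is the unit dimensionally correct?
No

acceleration has SI base units: m / s^2
m²/s² does NOT reduce to m / s^2; a valid unit for acceleration would be e.g. m/s².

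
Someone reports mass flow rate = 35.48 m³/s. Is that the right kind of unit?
No

mass flow rate has SI base units: kg / s
m³/s does NOT reduce to kg / s; a valid unit for mass flow rate would be e.g. kg/s.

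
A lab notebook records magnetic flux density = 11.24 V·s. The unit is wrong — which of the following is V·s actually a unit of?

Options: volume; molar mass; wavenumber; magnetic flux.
magnetic flux

magnetic flux density should have units dimensionally equivalent to kg / (A * s^2) (e.g. T).
The given unit 'V·s' reduces to kg * m^2 / (A * s^2). Of the listed options, that is the dimensionality of magnetic flux.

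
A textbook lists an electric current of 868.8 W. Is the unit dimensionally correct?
No

electric current has SI base units: A
W does NOT reduce to A; a valid unit for electric current would be e.g. A.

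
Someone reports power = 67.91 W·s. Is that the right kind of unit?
No

power has SI base units: kg * m^2 / s^3
W·s does NOT reduce to kg * m^2 / s^3; a valid unit for power would be e.g. W.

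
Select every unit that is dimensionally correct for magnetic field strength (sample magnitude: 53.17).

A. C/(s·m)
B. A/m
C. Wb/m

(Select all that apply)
A, B

magnetic field strength has SI base units: A / m

Checking each option against A / m:
  A. C/(s·m): ✓ matches
  B. A/m: ✓ matches
  C. Wb/m: ✗ does not match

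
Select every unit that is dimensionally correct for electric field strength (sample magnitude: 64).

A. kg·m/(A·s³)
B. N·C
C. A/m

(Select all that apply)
A

electric field strength has SI base units: kg * m / (A * s^3)

Checking each option against kg * m / (A * s^3):
  A. kg·m/(A·s³): ✓ matches
  B. N·C: ✗ does not match
  C. A/m: ✗ does not match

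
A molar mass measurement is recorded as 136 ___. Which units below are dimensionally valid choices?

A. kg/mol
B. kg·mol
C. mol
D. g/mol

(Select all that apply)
A, D

molar mass has SI base units: kg / mol

Checking each option against kg / mol:
  A. kg/mol: ✓ matches
  B. kg·mol: ✗ does not match
  C. mol: ✗ does not match
  D. g/mol: ✓ matches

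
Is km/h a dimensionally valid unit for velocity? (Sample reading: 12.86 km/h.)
Yes

velocity has SI base units: m / s
km/h reduces to the same SI base units, so it is a valid unit for velocity.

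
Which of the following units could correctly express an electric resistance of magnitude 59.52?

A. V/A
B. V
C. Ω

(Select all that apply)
A, C

electric resistance has SI base units: kg * m^2 / (A^2 * s^3)

Checking each option against kg * m^2 / (A^2 * s^3):
  A. V/A: ✓ matches
  B. V: ✗ does not match
  C. Ω: ✓ matches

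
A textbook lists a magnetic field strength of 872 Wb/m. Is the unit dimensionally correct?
No

magnetic field strength has SI base units: A / m
Wb/m does NOT reduce to A / m; a valid unit for magnetic field strength would be e.g. A/m.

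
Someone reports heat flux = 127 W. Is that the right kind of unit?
No

heat flux has SI base units: kg / s^3
W does NOT reduce to kg / s^3; a valid unit for heat flux would be e.g. W/m².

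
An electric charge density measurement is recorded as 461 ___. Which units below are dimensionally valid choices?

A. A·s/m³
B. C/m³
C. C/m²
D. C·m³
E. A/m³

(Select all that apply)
A, B

electric charge density has SI base units: A * s / m^3

Checking each option against A * s / m^3:
  A. A·s/m³: ✓ matches
  B. C/m³: ✓ matches
  C. C/m²: ✗ does not match
  D. C·m³: ✗ does not match
  E. A/m³: ✗ does not match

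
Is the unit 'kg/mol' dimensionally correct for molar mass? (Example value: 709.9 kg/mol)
Yes

molar mass has SI base units: kg / mol
kg/mol reduces to the same SI base units, so it is a valid unit for molar mass.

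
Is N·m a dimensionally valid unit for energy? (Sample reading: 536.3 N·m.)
Yes

energy has SI base units: kg * m^2 / s^2
N·m reduces to the same SI base units, so it is a valid unit for energy.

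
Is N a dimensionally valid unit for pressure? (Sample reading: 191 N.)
No

pressure has SI base units: kg / (m * s^2)
N does NOT reduce to kg / (m * s^2); a valid unit for pressure would be e.g. Pa.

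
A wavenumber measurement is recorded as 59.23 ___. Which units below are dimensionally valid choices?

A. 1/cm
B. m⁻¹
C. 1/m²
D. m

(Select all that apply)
A, B

wavenumber has SI base units: 1 / m

Checking each option against 1 / m:
  A. 1/cm: ✓ matches
  B. m⁻¹: ✓ matches
  C. 1/m²: ✗ does not match
  D. m: ✗ does not match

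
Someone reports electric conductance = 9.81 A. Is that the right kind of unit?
No

electric conductance has SI base units: A^2 * s^3 / (kg * m^2)
A does NOT reduce to A^2 * s^3 / (kg * m^2); a valid unit for electric conductance would be e.g. S.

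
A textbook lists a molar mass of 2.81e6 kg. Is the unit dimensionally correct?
No

molar mass has SI base units: kg / mol
kg does NOT reduce to kg / mol; a valid unit for molar mass would be e.g. kg/mol.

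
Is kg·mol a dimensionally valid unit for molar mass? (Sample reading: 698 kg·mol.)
No

molar mass has SI base units: kg / mol
kg·mol does NOT reduce to kg / mol; a valid unit for molar mass would be e.g. kg/mol.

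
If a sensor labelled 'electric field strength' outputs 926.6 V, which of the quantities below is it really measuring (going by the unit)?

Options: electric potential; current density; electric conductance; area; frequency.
electric potential

electric field strength should have units dimensionally equivalent to kg * m / (A * s^3) (e.g. V/m).
The given unit 'V' reduces to kg * m^2 / (A * s^3). Of the listed options, that is the dimensionality of electric potential.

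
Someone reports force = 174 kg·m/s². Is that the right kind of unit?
Yes

force has SI base units: kg * m / s^2
kg·m/s² reduces to the same SI base units, so it is a valid unit for force.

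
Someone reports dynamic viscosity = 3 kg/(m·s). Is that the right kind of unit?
Yes

dynamic viscosity has SI base units: kg / (m * s)
kg/(m·s) reduces to the same SI base units, so it is a valid unit for dynamic viscosity.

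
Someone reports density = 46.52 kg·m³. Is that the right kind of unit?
No

density has SI base units: kg / m^3
kg·m³ does NOT reduce to kg / m^3; a valid unit for density would be e.g. kg/m³.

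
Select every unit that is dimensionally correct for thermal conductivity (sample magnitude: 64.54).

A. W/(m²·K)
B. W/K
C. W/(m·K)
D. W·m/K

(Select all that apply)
C

thermal conductivity has SI base units: kg * m / (s^3 * K)

Checking each option against kg * m / (s^3 * K):
  A. W/(m²·K): ✗ does not match
  B. W/K: ✗ does not match
  C. W/(m·K): ✓ matches
  D. W·m/K: ✗ does not match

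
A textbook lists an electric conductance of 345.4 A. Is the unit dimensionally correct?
No

electric conductance has SI base units: A^2 * s^3 / (kg * m^2)
A does NOT reduce to A^2 * s^3 / (kg * m^2); a valid unit for electric conductance would be e.g. S.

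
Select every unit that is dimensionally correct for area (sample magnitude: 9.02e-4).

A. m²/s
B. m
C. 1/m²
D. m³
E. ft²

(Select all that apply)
E

area has SI base units: m^2

Checking each option against m^2:
  A. m²/s: ✗ does not match
  B. m: ✗ does not match
  C. 1/m²: ✗ does not match
  D. m³: ✗ does not match
  E. ft²: ✓ matches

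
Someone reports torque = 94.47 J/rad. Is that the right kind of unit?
Yes

torque has SI base units: kg * m^2 / s^2
J/rad reduces to the same SI base units, so it is a valid unit for torque.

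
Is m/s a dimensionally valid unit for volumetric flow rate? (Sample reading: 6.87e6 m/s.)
No

volumetric flow rate has SI base units: m^3 / s
m/s does NOT reduce to m^3 / s; a valid unit for volumetric flow rate would be e.g. m³/s.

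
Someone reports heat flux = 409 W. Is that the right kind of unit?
No

heat flux has SI base units: kg / s^3
W does NOT reduce to kg / s^3; a valid unit for heat flux would be e.g. W/m².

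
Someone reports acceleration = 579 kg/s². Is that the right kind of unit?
No

acceleration has SI base units: m / s^2
kg/s² does NOT reduce to m / s^2; a valid unit for acceleration would be e.g. m/s².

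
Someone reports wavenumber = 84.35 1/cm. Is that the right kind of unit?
Yes

wavenumber has SI base units: 1 / m
1/cm reduces to the same SI base units, so it is a valid unit for wavenumber.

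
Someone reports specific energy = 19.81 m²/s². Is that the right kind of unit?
Yes

specific energy has SI base units: m^2 / s^2
m²/s² reduces to the same SI base units, so it is a valid unit for specific energy.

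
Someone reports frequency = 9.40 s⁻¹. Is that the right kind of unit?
Yes

frequency has SI base units: 1 / s
s⁻¹ reduces to the same SI base units, so it is a valid unit for frequency.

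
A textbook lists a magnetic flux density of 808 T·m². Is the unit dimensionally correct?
No

magnetic flux density has SI base units: kg / (A * s^2)
T·m² does NOT reduce to kg / (A * s^2); a valid unit for magnetic flux density would be e.g. T.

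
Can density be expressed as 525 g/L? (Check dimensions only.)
Yes

density has SI base units: kg / m^3
g/L reduces to the same SI base units, so it is a valid unit for density.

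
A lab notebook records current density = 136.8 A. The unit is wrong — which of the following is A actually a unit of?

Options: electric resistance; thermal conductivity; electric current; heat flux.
electric current

current density should have units dimensionally equivalent to A / m^2 (e.g. A/m²).
The given unit 'A' reduces to A. Of the listed options, that is the dimensionality of electric current.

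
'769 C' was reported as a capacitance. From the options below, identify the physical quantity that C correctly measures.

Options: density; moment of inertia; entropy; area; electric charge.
electric charge

capacitance should have units dimensionally equivalent to A^2 * s^4 / (kg * m^2) (e.g. F).
The given unit 'C' reduces to A * s. Of the listed options, that is the dimensionality of electric charge.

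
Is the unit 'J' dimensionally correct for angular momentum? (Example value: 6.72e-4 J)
No

angular momentum has SI base units: kg * m^2 / s
J does NOT reduce to kg * m^2 / s; a valid unit for angular momentum would be e.g. kg·m²/s.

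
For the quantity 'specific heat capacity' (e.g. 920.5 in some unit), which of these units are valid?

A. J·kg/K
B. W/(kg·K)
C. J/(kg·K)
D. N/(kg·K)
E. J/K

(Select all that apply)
C

specific heat capacity has SI base units: m^2 / (s^2 * K)

Checking each option against m^2 / (s^2 * K):
  A. J·kg/K: ✗ does not match
  B. W/(kg·K): ✗ does not match
  C. J/(kg·K): ✓ matches
  D. N/(kg·K): ✗ does not match
  E. J/K: ✗ does not match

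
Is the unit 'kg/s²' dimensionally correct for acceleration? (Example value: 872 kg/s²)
No

acceleration has SI base units: m / s^2
kg/s² does NOT reduce to m / s^2; a valid unit for acceleration would be e.g. m/s².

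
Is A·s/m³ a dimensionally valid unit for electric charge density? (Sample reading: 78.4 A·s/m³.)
Yes

electric charge density has SI base units: A * s / m^3
A·s/m³ reduces to the same SI base units, so it is a valid unit for electric charge density.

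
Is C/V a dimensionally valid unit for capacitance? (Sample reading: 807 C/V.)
Yes

capacitance has SI base units: A^2 * s^4 / (kg * m^2)
C/V reduces to the same SI base units, so it is a valid unit for capacitance.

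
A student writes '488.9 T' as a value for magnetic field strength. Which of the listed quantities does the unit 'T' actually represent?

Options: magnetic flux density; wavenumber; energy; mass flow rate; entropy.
magnetic flux density

magnetic field strength should have units dimensionally equivalent to A / m (e.g. A/m).
The given unit 'T' reduces to kg / (A * s^2). Of the listed options, that is the dimensionality of magnetic flux density.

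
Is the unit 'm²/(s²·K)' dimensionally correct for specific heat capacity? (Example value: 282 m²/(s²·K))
Yes

specific heat capacity has SI base units: m^2 / (s^2 * K)
m²/(s²·K) reduces to the same SI base units, so it is a valid unit for specific heat capacity.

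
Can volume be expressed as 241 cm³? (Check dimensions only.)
Yes

volume has SI base units: m^3
cm³ reduces to the same SI base units, so it is a valid unit for volume.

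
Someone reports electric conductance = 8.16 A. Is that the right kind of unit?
No

electric conductance has SI base units: A^2 * s^3 / (kg * m^2)
A does NOT reduce to A^2 * s^3 / (kg * m^2); a valid unit for electric conductance would be e.g. S.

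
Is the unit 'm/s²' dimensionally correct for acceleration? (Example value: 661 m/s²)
Yes

acceleration has SI base units: m / s^2
m/s² reduces to the same SI base units, so it is a valid unit for acceleration.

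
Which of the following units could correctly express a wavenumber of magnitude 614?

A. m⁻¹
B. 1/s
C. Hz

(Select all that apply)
A

wavenumber has SI base units: 1 / m

Checking each option against 1 / m:
  A. m⁻¹: ✓ matches
  B. 1/s: ✗ does not match
  C. Hz: ✗ does not match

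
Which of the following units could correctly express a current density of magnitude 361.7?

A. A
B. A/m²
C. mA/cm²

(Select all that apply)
B, C

current density has SI base units: A / m^2

Checking each option against A / m^2:
  A. A: ✗ does not match
  B. A/m²: ✓ matches
  C. mA/cm²: ✓ matches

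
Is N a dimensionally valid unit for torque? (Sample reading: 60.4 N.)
No

torque has SI base units: kg * m^2 / s^2
N does NOT reduce to kg * m^2 / s^2; a valid unit for torque would be e.g. N·m.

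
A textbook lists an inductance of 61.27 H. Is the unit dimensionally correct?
Yes

inductance has SI base units: kg * m^2 / (A^2 * s^2)
H reduces to the same SI base units, so it is a valid unit for inductance.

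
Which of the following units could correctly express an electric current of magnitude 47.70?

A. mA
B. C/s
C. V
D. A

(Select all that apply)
A, B, D

electric current has SI base units: A

Checking each option against A:
  A. mA: ✓ matches
  B. C/s: ✓ matches
  C. V: ✗ does not match
  D. A: ✓ matches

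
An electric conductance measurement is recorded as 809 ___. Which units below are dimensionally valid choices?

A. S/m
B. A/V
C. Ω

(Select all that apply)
B

electric conductance has SI base units: A^2 * s^3 / (kg * m^2)

Checking each option against A^2 * s^3 / (kg * m^2):
  A. S/m: ✗ does not match
  B. A/V: ✓ matches
  C. Ω: ✗ does not match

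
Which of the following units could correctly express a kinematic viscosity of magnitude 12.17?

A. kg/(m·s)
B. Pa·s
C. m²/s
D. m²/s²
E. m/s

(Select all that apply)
C

kinematic viscosity has SI base units: m^2 / s

Checking each option against m^2 / s:
  A. kg/(m·s): ✗ does not match
  B. Pa·s: ✗ does not match
  C. m²/s: ✓ matches
  D. m²/s²: ✗ does not match
  E. m/s: ✗ does not match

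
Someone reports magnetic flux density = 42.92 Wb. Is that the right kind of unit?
No

magnetic flux density has SI base units: kg / (A * s^2)
Wb does NOT reduce to kg / (A * s^2); a valid unit for magnetic flux density would be e.g. T.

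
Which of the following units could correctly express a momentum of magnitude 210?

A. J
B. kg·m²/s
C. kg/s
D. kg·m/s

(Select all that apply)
D

momentum has SI base units: kg * m / s

Checking each option against kg * m / s:
  A. J: ✗ does not match
  B. kg·m²/s: ✗ does not match
  C. kg/s: ✗ does not match
  D. kg·m/s: ✓ matches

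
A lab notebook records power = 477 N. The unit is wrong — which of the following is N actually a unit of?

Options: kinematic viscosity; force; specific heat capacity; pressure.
force

power should have units dimensionally equivalent to kg * m^2 / s^3 (e.g. W).
The given unit 'N' reduces to kg * m / s^2. Of the listed options, that is the dimensionality of force.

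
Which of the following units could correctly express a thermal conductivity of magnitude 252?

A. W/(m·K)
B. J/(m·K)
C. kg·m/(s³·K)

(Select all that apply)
A, C

thermal conductivity has SI base units: kg * m / (s^3 * K)

Checking each option against kg * m / (s^3 * K):
  A. W/(m·K): ✓ matches
  B. J/(m·K): ✗ does not match
  C. kg·m/(s³·K): ✓ matches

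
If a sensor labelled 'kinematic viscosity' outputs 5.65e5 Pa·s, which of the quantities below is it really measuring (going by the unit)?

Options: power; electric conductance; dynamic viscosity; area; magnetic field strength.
dynamic viscosity

kinematic viscosity should have units dimensionally equivalent to m^2 / s (e.g. m²/s).
The given unit 'Pa·s' reduces to kg / (m * s). Of the listed options, that is the dimensionality of dynamic viscosity.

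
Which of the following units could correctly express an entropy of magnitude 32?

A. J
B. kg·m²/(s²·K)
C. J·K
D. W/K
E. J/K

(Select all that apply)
B, E

entropy has SI base units: kg * m^2 / (s^2 * K)

Checking each option against kg * m^2 / (s^2 * K):
  A. J: ✗ does not match
  B. kg·m²/(s²·K): ✓ matches
  C. J·K: ✗ does not match
  D. W/K: ✗ does not match
  E. J/K: ✓ matches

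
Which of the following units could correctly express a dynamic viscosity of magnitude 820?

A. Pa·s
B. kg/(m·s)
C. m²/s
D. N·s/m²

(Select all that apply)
A, B, D

dynamic viscosity has SI base units: kg / (m * s)

Checking each option against kg / (m * s):
  A. Pa·s: ✓ matches
  B. kg/(m·s): ✓ matches
  C. m²/s: ✗ does not match
  D. N·s/m²: ✓ matches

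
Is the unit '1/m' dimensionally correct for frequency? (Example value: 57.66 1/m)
No

frequency has SI base units: 1 / s
1/m does NOT reduce to 1 / s; a valid unit for frequency would be e.g. Hz.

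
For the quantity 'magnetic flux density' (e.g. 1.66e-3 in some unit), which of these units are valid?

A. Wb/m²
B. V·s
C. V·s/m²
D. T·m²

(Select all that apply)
A, C

magnetic flux density has SI base units: kg / (A * s^2)

Checking each option against kg / (A * s^2):
  A. Wb/m²: ✓ matches
  B. V·s: ✗ does not match
  C. V·s/m²: ✓ matches
  D. T·m²: ✗ does not match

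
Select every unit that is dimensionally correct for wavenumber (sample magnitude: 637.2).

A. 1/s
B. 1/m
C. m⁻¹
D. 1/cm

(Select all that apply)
B, C, D

wavenumber has SI base units: 1 / m

Checking each option against 1 / m:
  A. 1/s: ✗ does not match
  B. 1/m: ✓ matches
  C. m⁻¹: ✓ matches
  D. 1/cm: ✓ matches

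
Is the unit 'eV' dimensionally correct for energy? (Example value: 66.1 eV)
Yes

energy has SI base units: kg * m^2 / s^2
eV reduces to the same SI base units, so it is a valid unit for energy.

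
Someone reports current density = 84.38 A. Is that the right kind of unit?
No

current density has SI base units: A / m^2
A does NOT reduce to A / m^2; a valid unit for current density would be e.g. A/m².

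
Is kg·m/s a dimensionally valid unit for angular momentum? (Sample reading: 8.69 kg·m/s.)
No

angular momentum has SI base units: kg * m^2 / s
kg·m/s does NOT reduce to kg * m^2 / s; a valid unit for angular momentum would be e.g. kg·m²/s.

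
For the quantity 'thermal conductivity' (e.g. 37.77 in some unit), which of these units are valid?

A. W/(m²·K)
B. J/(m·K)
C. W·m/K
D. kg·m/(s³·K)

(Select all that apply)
D

thermal conductivity has SI base units: kg * m / (s^3 * K)

Checking each option against kg * m / (s^3 * K):
  A. W/(m²·K): ✗ does not match
  B. J/(m·K): ✗ does not match
  C. W·m/K: ✗ does not match
  D. kg·m/(s³·K): ✓ matches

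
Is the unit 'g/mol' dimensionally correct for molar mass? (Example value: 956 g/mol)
Yes

molar mass has SI base units: kg / mol
g/mol reduces to the same SI base units, so it is a valid unit for molar mass.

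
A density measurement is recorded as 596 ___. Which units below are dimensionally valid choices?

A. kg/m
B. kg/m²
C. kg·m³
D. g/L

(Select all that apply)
D

density has SI base units: kg / m^3

Checking each option against kg / m^3:
  A. kg/m: ✗ does not match
  B. kg/m²: ✗ does not match
  C. kg·m³: ✗ does not match
  D. g/L: ✓ matches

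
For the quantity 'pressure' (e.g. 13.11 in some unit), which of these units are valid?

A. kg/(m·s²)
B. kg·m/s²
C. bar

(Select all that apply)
A, C

pressure has SI base units: kg / (m * s^2)

Checking each option against kg / (m * s^2):
  A. kg/(m·s²): ✓ matches
  B. kg·m/s²: ✗ does not match
  C. bar: ✓ matches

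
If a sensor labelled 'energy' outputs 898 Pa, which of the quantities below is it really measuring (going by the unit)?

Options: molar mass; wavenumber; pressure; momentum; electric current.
pressure

energy should have units dimensionally equivalent to kg * m^2 / s^2 (e.g. J).
The given unit 'Pa' reduces to kg / (m * s^2). Of the listed options, that is the dimensionality of pressure.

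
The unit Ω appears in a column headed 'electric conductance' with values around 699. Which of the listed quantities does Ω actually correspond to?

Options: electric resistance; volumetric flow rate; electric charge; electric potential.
electric resistance

electric conductance should have units dimensionally equivalent to A^2 * s^3 / (kg * m^2) (e.g. S).
The given unit 'Ω' reduces to kg * m^2 / (A^2 * s^3). Of the listed options, that is the dimensionality of electric resistance.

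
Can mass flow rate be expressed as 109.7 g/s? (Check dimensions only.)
Yes

mass flow rate has SI base units: kg / s
g/s reduces to the same SI base units, so it is a valid unit for mass flow rate.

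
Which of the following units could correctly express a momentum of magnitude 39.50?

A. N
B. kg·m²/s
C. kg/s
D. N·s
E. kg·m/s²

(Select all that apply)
D

momentum has SI base units: kg * m / s

Checking each option against kg * m / s:
  A. N: ✗ does not match
  B. kg·m²/s: ✗ does not match
  C. kg/s: ✗ does not match
  D. N·s: ✓ matches
  E. kg·m/s²: ✗ does not match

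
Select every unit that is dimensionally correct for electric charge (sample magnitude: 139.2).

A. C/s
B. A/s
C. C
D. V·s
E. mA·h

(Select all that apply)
C, E

electric charge has SI base units: A * s

Checking each option against A * s:
  A. C/s: ✗ does not match
  B. A/s: ✗ does not match
  C. C: ✓ matches
  D. V·s: ✗ does not match
  E. mA·h: ✓ matches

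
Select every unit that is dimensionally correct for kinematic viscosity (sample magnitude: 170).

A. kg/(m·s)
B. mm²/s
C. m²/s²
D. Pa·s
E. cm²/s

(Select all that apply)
B, E

kinematic viscosity has SI base units: m^2 / s

Checking each option against m^2 / s:
  A. kg/(m·s): ✗ does not match
  B. mm²/s: ✓ matches
  C. m²/s²: ✗ does not match
  D. Pa·s: ✗ does not match
  E. cm²/s: ✓ matches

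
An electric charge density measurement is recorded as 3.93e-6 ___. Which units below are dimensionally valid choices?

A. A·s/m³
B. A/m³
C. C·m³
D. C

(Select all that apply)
A

electric charge density has SI base units: A * s / m^3

Checking each option against A * s / m^3:
  A. A·s/m³: ✓ matches
  B. A/m³: ✗ does not match
  C. C·m³: ✗ does not match
  D. C: ✗ does not match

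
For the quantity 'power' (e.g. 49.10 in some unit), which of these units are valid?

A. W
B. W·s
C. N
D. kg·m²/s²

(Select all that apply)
A

power has SI base units: kg * m^2 / s^3

Checking each option against kg * m^2 / s^3:
  A. W: ✓ matches
  B. W·s: ✗ does not match
  C. N: ✗ does not match
  D. kg·m²/s²: ✗ does not match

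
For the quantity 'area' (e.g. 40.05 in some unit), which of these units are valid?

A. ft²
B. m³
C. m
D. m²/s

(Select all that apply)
A

area has SI base units: m^2

Checking each option against m^2:
  A. ft²: ✓ matches
  B. m³: ✗ does not match
  C. m: ✗ does not match
  D. m²/s: ✗ does not match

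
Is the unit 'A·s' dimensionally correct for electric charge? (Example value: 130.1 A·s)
Yes

electric charge has SI base units: A * s
A·s reduces to the same SI base units, so it is a valid unit for electric charge.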